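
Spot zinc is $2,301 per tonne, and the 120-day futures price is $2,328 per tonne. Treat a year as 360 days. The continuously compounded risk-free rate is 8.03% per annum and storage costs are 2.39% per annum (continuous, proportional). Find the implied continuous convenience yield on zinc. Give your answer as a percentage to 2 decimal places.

F = S·e^((r+u−y)T) ⇒ (r+u−y) = ln(F/S)/T
ln(2328/2301) = 0.011666; /T ⇒ 0.034998
y = r + u − ln(F/S)/T = 0.0803 + 0.0239 − 0.034998 = 0.069202
y = 6.92%

6.92%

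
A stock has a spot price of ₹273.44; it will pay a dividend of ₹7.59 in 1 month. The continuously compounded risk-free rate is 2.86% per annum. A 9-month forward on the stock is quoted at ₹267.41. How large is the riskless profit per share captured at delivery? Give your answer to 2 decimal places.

₹4.22 per share

PV(dividends) I = 7.59·e^(−0.0286·1/12) = 7.5719
Fair forward F* = (S − I)·e^(rT) = (273.44 − 7.5719)·e^0.021450 = 265.8681 × 1.021682 = 271.6327
Market ₹267.41 < fair 271.6327: forward underpriced → reverse cash-and-carry (short the stock, invest proceeds at r, pay the dividends, go long the forward).
Profit at T = |F_mkt − F*| = |267.41 − 271.6327| = ₹4.22 per share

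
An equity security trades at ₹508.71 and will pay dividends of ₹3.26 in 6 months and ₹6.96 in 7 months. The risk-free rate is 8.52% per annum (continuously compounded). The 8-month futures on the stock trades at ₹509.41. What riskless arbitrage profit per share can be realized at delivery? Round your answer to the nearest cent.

₹18.71 per share

PV(dividends) I = 3.26·e^(−0.0852·6/12) + 6.96·e^(−0.0852·7/12) = 9.7466
Fair futures F* = (S − I)·e^(rT) = (508.71 − 9.7466)·e^0.056800 = 498.9634 × 1.058444 = 528.1248
Market ₹509.41 < fair 528.1248: forward underpriced → reverse cash-and-carry (short the stock, invest proceeds at r, pay the dividends, go long the forward).
Profit at T = |F_mkt − F*| = |509.41 − 528.1248| = ₹18.71 per share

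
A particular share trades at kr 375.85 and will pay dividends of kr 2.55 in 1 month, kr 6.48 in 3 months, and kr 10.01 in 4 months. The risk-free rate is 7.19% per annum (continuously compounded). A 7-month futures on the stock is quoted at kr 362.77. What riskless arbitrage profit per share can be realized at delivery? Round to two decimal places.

kr 9.71 per share

PV(dividends) I = 2.55·e^(−0.0719·1/12) + 6.48·e^(−0.0719·3/12) + 10.01·e^(−0.0719·4/12) = 18.6723
Fair futures F* = (S − I)·e^(rT) = (375.85 − 18.6723)·e^0.041942 = 357.1777 × 1.042834 = 372.4770
Market kr 362.77 < fair 372.4770: forward underpriced → reverse cash-and-carry (short the stock, invest proceeds at r, pay the dividends, go long the forward).
Profit at T = |F_mkt − F*| = |362.77 − 372.4770| = kr 9.71 per share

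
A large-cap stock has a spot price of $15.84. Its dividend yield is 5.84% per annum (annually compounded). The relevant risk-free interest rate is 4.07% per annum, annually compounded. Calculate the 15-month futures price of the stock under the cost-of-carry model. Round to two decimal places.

$15.51

F = S · (1+r)^T / (1+q)^T
= 15.84 × 1.051131 / 1.073525 = 15.84 × 0.979140
F = $15.51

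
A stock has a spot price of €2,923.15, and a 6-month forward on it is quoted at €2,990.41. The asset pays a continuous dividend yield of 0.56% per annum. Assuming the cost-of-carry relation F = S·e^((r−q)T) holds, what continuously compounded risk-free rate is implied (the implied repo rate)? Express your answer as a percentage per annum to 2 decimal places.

From F = S·e^((r−q)T): (r − q) = ln(F/S)/T
ln(2990.41/2923.15) = ln(1.023009) = 0.022748
(r − q) = 0.022748 / (6/12) = 0.045496
r = ln(F/S)/T + q = 0.045496 + 0.0056 = 0.051096
r = 5.11%

5.11%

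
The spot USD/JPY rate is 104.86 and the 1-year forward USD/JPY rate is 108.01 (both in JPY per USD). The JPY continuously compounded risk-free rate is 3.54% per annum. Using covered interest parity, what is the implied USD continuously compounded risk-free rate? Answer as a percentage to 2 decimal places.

F = S·e^((r_JPY − r_USD)T) ⇒ r_USD = r_JPY − ln(F/S)/T
ln(108.01/104.86) = 0.029598; /(12/12) = 0.029598
r_USD = 0.0354 − 0.029598 = 0.005802
r_USD = 0.58%

0.58%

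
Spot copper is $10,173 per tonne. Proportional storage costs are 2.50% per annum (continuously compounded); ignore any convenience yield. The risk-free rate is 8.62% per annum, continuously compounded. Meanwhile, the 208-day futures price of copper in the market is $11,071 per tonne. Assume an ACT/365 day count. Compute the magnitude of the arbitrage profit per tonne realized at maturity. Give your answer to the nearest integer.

$232 per tonne

Fair futures: F* = S·e^(carry·T), with carry = (r + u) = 0.0862 + 0.0250 = 0.1112
F* = 10173 · e^(0.1112 × 208/365) = 10173 · e^0.063369 = 10173 × 1.065420 = $10838.5177
Market $11071 > fair $10838.5177: forward overpriced → cash-and-carry (buy spot, short the forward).
At maturity, profit = |F_mkt − F*| = |11071 − 10838.5177| = $232 per tonne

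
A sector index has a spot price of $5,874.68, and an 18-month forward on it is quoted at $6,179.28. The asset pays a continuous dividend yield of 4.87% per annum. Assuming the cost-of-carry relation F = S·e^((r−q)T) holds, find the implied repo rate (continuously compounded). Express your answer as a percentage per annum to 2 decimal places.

From F = S·e^((r−q)T): (r − q) = ln(F/S)/T
ln(6179.28/5874.68) = ln(1.051850) = 0.050551
(r − q) = 0.050551 / (18/12) = 0.033701
r = ln(F/S)/T + q = 0.033701 + 0.0487 = 0.082401
r = 8.24%

8.24%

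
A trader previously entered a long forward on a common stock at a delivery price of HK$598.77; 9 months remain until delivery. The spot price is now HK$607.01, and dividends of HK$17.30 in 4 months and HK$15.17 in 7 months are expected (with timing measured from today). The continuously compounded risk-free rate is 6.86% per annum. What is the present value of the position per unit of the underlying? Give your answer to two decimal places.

PV(remaining dividends) I = 17.30·e^(−0.0686·4/12) + 15.17·e^(−0.0686·7/12) = 31.4838
Current forward F = (S − I)·e^(rT) = (607.01 − 31.4838)·e^(0.0686·9/12) = 575.5262 × 1.052797 = 605.9123
Value (long) = (F − K)·e^(−rT) = (605.9123 − 598.77) × 0.949851 = 6.7841
Value = HK$6.78

HK$6.78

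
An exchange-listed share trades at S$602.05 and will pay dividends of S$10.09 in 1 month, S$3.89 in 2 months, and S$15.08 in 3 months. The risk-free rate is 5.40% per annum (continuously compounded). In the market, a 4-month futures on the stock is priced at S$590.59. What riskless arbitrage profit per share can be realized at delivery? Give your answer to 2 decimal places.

S$6.91 per share

PV(dividends) I = 10.09·e^(−0.0540·1/12) + 3.89·e^(−0.0540·2/12) + 15.08·e^(−0.0540·3/12) = 28.7776
Fair futures F* = (S − I)·e^(rT) = (602.05 − 28.7776)·e^0.018000 = 573.2724 × 1.018163 = 583.6847
Market S$590.59 > fair 583.6847: forward overpriced → cash-and-carry (borrow at r, buy the stock and collect the dividends, short the forward).
Profit at T = |F_mkt − F*| = |590.59 − 583.6847| = S$6.91 per share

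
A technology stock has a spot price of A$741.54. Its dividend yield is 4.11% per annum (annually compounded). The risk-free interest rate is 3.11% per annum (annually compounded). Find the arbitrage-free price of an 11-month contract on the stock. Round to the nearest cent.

A$735.01

F = S · (1+r)^T / (1+q)^T
= 741.54 × 1.028472 / 1.037611 = 741.54 × 0.991192
F = A$735.01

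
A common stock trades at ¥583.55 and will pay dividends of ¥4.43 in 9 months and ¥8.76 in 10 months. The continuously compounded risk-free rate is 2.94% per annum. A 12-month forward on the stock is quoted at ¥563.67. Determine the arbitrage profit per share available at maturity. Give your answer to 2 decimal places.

PV(dividends) I = 4.43·e^(−0.0294·9/12) + 8.76·e^(−0.0294·10/12) = 12.8814
Fair forward F* = (S − I)·e^(rT) = (583.55 − 12.8814)·e^0.029400 = 570.6686 × 1.029836 = 587.6951
Market ¥563.67 < fair 587.6951: forward underpriced → reverse cash-and-carry (short the stock, invest proceeds at r, pay the dividends, go long the forward).
Profit at T = |F_mkt − F*| = |563.67 − 587.6951| = ¥24.03 per share

¥24.03 per share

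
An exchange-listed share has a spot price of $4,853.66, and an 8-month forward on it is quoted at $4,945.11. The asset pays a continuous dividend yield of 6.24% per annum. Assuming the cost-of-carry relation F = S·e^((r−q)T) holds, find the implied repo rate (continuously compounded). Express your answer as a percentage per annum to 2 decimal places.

From F = S·e^((r−q)T): (r − q) = ln(F/S)/T
ln(4945.11/4853.66) = ln(1.018841) = 0.018666
(r − q) = 0.018666 / (8/12) = 0.027999
r = ln(F/S)/T + q = 0.027999 + 0.0624 = 0.090399
r = 9.04%

9.04%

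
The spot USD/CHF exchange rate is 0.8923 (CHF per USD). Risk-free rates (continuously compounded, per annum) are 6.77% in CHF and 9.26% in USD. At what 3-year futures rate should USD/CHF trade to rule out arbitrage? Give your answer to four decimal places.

0.8281

F = S·e^((r_CHF − r_USD)T) = 0.8923 · e^((0.0677 − 0.0926) × 3)
= 0.8923 · e^-0.074700 = 0.8923 × 0.928022
F = 0.8281 CHF per USD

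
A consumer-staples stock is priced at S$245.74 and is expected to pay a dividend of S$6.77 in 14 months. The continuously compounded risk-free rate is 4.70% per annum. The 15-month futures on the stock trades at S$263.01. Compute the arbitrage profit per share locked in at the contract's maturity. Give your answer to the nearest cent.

PV(dividends) I = 6.77·e^(−0.0470·14/12) = 6.4088
Fair futures F* = (S − I)·e^(rT) = (245.74 − 6.4088)·e^0.058750 = 239.3312 × 1.060510 = 253.8131
Market S$263.01 > fair 253.8131: forward overpriced → cash-and-carry (borrow at r, buy the stock and collect the dividends, short the forward).
Profit at T = |F_mkt − F*| = |263.01 − 253.8131| = S$9.20 per share

S$9.20 per share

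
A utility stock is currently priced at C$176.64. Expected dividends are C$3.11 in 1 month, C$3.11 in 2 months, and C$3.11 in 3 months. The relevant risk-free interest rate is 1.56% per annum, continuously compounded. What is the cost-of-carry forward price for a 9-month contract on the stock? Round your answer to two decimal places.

C$169.30

PV(dividends) I = 3.11·e^(−0.0156·1/12) + 3.11·e^(−0.0156·2/12) + 3.11·e^(−0.0156·3/12)
I = 3.1060 + 3.1019 + 3.0979 = 9.3058
F = (S − I)·e^(rT) = (176.64 − 9.3058) · e^(0.0156·9/12)
= 167.3342 · e^0.011700 = 167.3342 × 1.011769 = C$169.30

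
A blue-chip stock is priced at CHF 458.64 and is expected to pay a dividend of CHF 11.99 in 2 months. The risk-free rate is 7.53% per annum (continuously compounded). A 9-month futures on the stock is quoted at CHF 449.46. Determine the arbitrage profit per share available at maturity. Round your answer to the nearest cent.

PV(dividends) I = 11.99·e^(−0.0753·2/12) = 11.8405
Fair futures F* = (S − I)·e^(rT) = (458.64 − 11.8405)·e^0.056475 = 446.7995 × 1.058100 = 472.7586
Market CHF 449.46 < fair 472.7586: forward underpriced → reverse cash-and-carry (short the stock, invest proceeds at r, pay the dividends, go long the forward).
Profit at T = |F_mkt − F*| = |449.46 − 472.7586| = CHF 23.30 per share

CHF 23.30 per share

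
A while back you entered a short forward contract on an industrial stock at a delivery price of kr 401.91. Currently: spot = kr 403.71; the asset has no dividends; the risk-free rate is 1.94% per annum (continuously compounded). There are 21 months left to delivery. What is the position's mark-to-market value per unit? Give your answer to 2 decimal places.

Current fair forward for the remaining 21 months: F = S·e^(r·T), r = 0.0194
F = 403.71 · e^(0.0194 × 21/12) = 403.71 × 1.034533 = 417.6513
Value of long forward = (F − K)·e^(−rT) = (417.6513 − 401.91) · e^(−0.0194·21/12)
= 15.7413 × 0.966620 = 15.22
Short position value = −(long value) = -kr 15.22

-kr 15.22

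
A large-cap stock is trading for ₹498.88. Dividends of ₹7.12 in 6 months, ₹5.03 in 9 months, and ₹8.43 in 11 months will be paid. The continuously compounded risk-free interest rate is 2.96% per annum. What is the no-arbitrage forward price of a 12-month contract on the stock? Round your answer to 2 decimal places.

₹493.12

PV(dividends) I = 7.12·e^(−0.0296·6/12) + 5.03·e^(−0.0296·9/12) + 8.43·e^(−0.0296·11/12)
I = 7.0154 + 4.9196 + 8.2043 = 20.1393
F = (S − I)·e^(rT) = (498.88 − 20.1393) · e^(0.0296·12/12)
= 478.7407 · e^0.029600 = 478.7407 × 1.030042 = ₹493.12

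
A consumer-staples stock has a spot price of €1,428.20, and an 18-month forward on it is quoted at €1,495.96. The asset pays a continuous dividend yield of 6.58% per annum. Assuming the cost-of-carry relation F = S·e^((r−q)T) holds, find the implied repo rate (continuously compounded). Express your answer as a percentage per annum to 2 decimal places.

From F = S·e^((r−q)T): (r − q) = ln(F/S)/T
ln(1495.96/1428.20) = ln(1.047444) = 0.046353
(r − q) = 0.046353 / (18/12) = 0.030902
r = ln(F/S)/T + q = 0.030902 + 0.0658 = 0.096702
r = 9.67%

9.67%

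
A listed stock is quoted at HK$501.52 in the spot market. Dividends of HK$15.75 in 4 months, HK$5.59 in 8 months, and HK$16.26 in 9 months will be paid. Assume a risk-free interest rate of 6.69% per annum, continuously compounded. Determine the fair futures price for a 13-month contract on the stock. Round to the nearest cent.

HK$500.28

PV(dividends) I = 15.75·e^(−0.0669·4/12) + 5.59·e^(−0.0669·8/12) + 16.26·e^(−0.0669·9/12)
I = 15.4027 + 5.3462 + 15.4643 = 36.2132
F = (S − I)·e^(rT) = (501.52 − 36.2132) · e^(0.0669·13/12)
= 465.3068 · e^0.072475 = 465.3068 × 1.075166 = HK$500.28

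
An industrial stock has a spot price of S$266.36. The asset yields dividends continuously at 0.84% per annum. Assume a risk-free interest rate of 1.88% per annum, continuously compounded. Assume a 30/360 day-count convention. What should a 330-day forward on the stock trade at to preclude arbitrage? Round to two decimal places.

S$268.91

F = S·e^((r − q)T) = 266.36 · e^((0.0188 − 0.0084) × 330/360)
= 266.36 · e^0.009533 = 266.36 × 1.009579
F = S$268.91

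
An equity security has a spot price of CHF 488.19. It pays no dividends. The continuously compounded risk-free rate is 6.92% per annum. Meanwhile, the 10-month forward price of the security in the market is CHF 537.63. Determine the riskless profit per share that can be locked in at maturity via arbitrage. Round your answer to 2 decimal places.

CHF 20.46 per share

Fair forward: F* = S·e^(carry·T), with carry = r = 0.0692
F* = 488.19 · e^(0.0692 × 10/12) = 488.19 · e^0.057667 = 488.19 × 1.059362 = CHF 517.1699
Market CHF 537.63 > fair CHF 517.1699: forward overpriced → cash-and-carry (buy spot, short the forward).
At maturity, profit = |F_mkt − F*| = |537.63 − 517.1699| = CHF 20.46 per share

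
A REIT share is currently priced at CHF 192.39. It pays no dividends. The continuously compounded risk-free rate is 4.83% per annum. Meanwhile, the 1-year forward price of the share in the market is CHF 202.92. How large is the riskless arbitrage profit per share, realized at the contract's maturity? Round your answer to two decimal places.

Fair forward: F* = S·e^(carry·T), with carry = r = 0.0483
F* = 192.39 · e^(0.0483 × 1) = 192.39 · e^0.048300 = 192.39 × 1.049485 = CHF 201.9104
Market CHF 202.92 > fair CHF 201.9104: forward overpriced → cash-and-carry (buy spot, short the forward).
At maturity, profit = |F_mkt − F*| = |202.92 − 201.9104| = CHF 1.01 per share

CHF 1.01 per share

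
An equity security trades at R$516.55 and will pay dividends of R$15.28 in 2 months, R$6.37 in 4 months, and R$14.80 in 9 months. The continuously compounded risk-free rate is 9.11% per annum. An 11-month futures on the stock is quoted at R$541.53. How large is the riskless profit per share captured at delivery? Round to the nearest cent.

R$18.10 per share

PV(dividends) I = 15.28·e^(−0.0911·2/12) + 6.37·e^(−0.0911·4/12) + 14.80·e^(−0.0911·9/12) = 35.0518
Fair futures F* = (S − I)·e^(rT) = (516.55 − 35.0518)·e^0.083508 = 481.4982 × 1.087094 = 523.4338
Market R$541.53 > fair 523.4338: forward overpriced → cash-and-carry (borrow at r, buy the stock and collect the dividends, short the forward).
Profit at T = |F_mkt − F*| = |541.53 − 523.4338| = R$18.10 per share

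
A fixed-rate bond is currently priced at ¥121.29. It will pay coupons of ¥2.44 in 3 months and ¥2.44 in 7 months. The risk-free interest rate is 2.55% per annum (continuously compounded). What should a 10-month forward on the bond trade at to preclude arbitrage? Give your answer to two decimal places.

PV(coupons) I = 2.44·e^(−0.0255·3/12) + 2.44·e^(−0.0255·7/12)
I = 2.4245 + 2.4040 = 4.8285
F = (S − I)·e^(rT) = (121.29 − 4.8285) · e^(0.0255·10/12)
= 116.4615 · e^0.021250 = 116.4615 × 1.021477 = ¥118.96

¥118.96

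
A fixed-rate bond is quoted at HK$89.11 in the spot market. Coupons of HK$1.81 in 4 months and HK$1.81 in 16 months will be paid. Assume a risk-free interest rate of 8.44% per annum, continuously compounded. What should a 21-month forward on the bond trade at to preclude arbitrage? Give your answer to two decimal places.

HK$99.38

PV(coupons) I = 1.81·e^(−0.0844·4/12) + 1.81·e^(−0.0844·16/12)
I = 1.7598 + 1.6174 = 3.3772
F = (S − I)·e^(rT) = (89.11 − 3.3772) · e^(0.0844·21/12)
= 85.7328 · e^0.147700 = 85.7328 × 1.159165 = HK$99.38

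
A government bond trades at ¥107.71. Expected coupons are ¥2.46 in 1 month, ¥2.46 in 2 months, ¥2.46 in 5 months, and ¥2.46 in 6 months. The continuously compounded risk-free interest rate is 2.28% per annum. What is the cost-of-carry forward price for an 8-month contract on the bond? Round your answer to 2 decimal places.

¥99.44

PV(coupons) I = 2.46·e^(−0.0228·1/12) + 2.46·e^(−0.0228·2/12) + 2.46·e^(−0.0228·5/12) + 2.46·e^(−0.0228·6/12)
I = 2.4553 + 2.4507 + 2.4367 + 2.4321 = 9.7748
F = (S − I)·e^(rT) = (107.71 − 9.7748) · e^(0.0228·8/12)
= 97.9352 · e^0.015200 = 97.9352 × 1.015316 = ¥99.44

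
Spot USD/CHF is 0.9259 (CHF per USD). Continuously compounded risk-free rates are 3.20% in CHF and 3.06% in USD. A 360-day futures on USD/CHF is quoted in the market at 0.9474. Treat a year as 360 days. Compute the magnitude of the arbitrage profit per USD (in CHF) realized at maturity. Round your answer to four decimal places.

0.0202 per USD (in CHF)

Fair futures: F* = S·e^(carry·T), with carry = (r_CHF − r_USD) = 0.0320 − 0.0306 = 0.0014
F* = 0.9259 · e^(0.0014 × 360/360) = 0.9259 · e^0.001400 = 0.9259 × 1.001401 = 0.9272
Market 0.9474 > fair 0.9272: forward overpriced → cash-and-carry (buy spot, short the forward).
At maturity, profit = |F_mkt − F*| = |0.9474 − 0.9272| = 0.0202 per USD (in CHF)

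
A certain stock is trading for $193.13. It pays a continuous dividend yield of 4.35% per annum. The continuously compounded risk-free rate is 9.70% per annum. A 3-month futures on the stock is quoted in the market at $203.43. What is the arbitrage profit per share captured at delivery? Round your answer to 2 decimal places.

Fair futures: F* = S·e^(carry·T), with carry = (r − q) = 0.0970 − 0.0435 = 0.0535
F* = 193.13 · e^(0.0535 × 3/12) = 193.13 · e^0.013375 = 193.13 × 1.013465 = $195.7305
Market $203.43 > fair $195.7305: forward overpriced → cash-and-carry (buy spot, short the forward).
At maturity, profit = |F_mkt − F*| = |203.43 − 195.7305| = $7.70 per share

$7.70 per share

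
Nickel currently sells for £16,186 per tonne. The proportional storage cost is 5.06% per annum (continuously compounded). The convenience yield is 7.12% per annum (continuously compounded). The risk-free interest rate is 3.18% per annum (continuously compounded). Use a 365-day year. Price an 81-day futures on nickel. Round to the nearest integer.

£16,226 per tonne

Net carry = r + u − y = 0.0318 + 0.0506 − 0.0712 = 0.0112
F = S·e^((r+u−y)T) = 16186 · e^(0.0112 × 81/365) = 16186 · e^0.002485
= 16186 × 1.002488 = £16,226 per tonne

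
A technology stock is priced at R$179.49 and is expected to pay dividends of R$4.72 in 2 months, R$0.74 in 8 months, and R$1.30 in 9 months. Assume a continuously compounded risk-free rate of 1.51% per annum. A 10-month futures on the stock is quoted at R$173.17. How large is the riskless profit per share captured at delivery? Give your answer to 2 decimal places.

PV(dividends) I = 4.72·e^(−0.0151·2/12) + 0.74·e^(−0.0151·8/12) + 1.30·e^(−0.0151·9/12) = 6.7261
Fair futures F* = (S − I)·e^(rT) = (179.49 − 6.7261)·e^0.012583 = 172.7639 × 1.012662 = 174.9514
Market R$173.17 < fair 174.9514: forward underpriced → reverse cash-and-carry (short the stock, invest proceeds at r, pay the dividends, go long the forward).
Profit at T = |F_mkt − F*| = |173.17 − 174.9514| = R$1.78 per share

R$1.78 per share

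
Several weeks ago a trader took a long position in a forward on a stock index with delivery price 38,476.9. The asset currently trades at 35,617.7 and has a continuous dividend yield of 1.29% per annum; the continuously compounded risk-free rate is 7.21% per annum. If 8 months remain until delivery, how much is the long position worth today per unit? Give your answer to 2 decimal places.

-1358.49

Current fair forward for the remaining 8 months: F = S·e^((r − q)·T), (r − q) = 0.0721 − 0.0129 = 0.0592
F = 35617.7 · e^(0.0592 × 8/12) = 35617.7 × 1.04025582 = 37051.5197
Value of long forward = (F − K)·e^(−rT) = (37051.5197 − 38476.9) · e^(−0.0721·8/12)
= -1425.3803 × 0.95307025 = -1358.49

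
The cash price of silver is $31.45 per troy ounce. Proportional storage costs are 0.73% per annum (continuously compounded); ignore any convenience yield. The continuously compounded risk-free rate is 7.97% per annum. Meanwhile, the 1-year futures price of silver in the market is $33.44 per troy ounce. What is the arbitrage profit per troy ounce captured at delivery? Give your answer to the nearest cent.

$0.87 per troy ounce

Fair futures: F* = S·e^(carry·T), with carry = (r + u) = 0.0797 + 0.0073 = 0.0870
F* = 31.45 · e^(0.0870 × 1) = 31.45 · e^0.087000 = 31.45 × 1.090897 = $34.3087
Market $33.44 < fair $34.3087: forward underpriced → reverse cash-and-carry (short spot, go long the forward).
At maturity, profit = |F_mkt − F*| = |33.44 − 34.3087| = $0.87 per troy ounce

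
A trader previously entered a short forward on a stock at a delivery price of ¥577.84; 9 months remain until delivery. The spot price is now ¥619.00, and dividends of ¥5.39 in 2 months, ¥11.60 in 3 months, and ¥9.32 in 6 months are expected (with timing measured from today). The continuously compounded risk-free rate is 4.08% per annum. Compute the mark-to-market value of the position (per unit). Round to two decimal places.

PV(remaining dividends) I = 5.39·e^(−0.0408·2/12) + 11.60·e^(−0.0408·3/12) + 9.32·e^(−0.0408·6/12) = 25.9676
Current forward F = (S − I)·e^(rT) = (619.00 − 25.9676)·e^(0.0408·9/12) = 593.0324 × 1.031073 = 611.4597
Value (long) = (F − K)·e^(−rT) = (611.4597 − 577.84) × 0.969863 = 32.6065
Short position value = −(long value) = -¥32.61

-¥32.61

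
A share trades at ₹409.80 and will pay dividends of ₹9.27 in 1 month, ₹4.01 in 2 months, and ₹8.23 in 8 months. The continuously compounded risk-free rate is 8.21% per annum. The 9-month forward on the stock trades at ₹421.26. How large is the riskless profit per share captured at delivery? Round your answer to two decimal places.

PV(dividends) I = 9.27·e^(−0.0821·1/12) + 4.01·e^(−0.0821·2/12) + 8.23·e^(−0.0821·8/12) = 20.9539
Fair forward F* = (S − I)·e^(rT) = (409.80 − 20.9539)·e^0.061575 = 388.8461 × 1.063510 = 413.5417
Market ₹421.26 > fair 413.5417: forward overpriced → cash-and-carry (borrow at r, buy the stock and collect the dividends, short the forward).
Profit at T = |F_mkt − F*| = |421.26 − 413.5417| = ₹7.72 per share

₹7.72 per share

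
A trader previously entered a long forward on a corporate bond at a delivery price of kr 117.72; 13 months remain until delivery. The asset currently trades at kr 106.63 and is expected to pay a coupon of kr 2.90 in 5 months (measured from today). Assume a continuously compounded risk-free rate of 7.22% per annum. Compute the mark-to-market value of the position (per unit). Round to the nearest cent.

-kr 5.05

PV(remaining coupons) I = 2.90·e^(−0.0722·5/12) = 2.8141
Current forward F = (S − I)·e^(rT) = (106.63 − 2.8141)·e^(0.0722·13/12) = 103.8159 × 1.081357 = 112.2621
Value (long) = (F − K)·e^(−rT) = (112.2621 − 117.72) × 0.924764 = -5.0473
Value = -kr 5.05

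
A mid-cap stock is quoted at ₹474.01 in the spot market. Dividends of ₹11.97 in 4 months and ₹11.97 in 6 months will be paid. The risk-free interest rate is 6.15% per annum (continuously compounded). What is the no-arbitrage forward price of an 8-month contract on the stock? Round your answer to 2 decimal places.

PV(dividends) I = 11.97·e^(−0.0615·4/12) + 11.97·e^(−0.0615·6/12)
I = 11.7271 + 11.6075 = 23.3346
F = (S − I)·e^(rT) = (474.01 − 23.3346) · e^(0.0615·8/12)
= 450.6754 · e^0.041000 = 450.6754 × 1.041852 = ₹469.54

₹469.54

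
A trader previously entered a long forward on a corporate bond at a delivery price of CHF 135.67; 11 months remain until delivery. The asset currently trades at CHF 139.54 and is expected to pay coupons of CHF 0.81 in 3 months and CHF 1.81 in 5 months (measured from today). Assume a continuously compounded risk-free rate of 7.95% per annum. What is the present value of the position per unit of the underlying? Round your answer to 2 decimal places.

CHF 10.86

PV(remaining coupons) I = 0.81·e^(−0.0795·3/12) + 1.81·e^(−0.0795·5/12) = 2.5451
Current forward F = (S − I)·e^(rT) = (139.54 − 2.5451)·e^(0.0795·11/12) = 136.9949 × 1.075596 = 147.3512
Value (long) = (F − K)·e^(−rT) = (147.3512 − 135.67) × 0.929717 = 10.8602
Value = CHF 10.86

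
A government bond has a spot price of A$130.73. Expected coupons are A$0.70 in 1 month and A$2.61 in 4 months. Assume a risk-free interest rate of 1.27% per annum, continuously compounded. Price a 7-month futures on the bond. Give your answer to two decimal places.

PV(coupons) I = 0.70·e^(−0.0127·1/12) + 2.61·e^(−0.0127·4/12)
I = 0.6993 + 2.5990 = 3.2983
F = (S − I)·e^(rT) = (130.73 − 3.2983) · e^(0.0127·7/12)
= 127.4317 · e^0.007408 = 127.4317 × 1.007436 = A$128.38

A$128.38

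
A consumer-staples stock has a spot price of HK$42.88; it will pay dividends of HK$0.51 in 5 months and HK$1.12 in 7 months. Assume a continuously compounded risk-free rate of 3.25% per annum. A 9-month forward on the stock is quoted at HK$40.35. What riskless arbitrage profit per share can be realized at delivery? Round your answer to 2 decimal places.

HK$1.95 per share

PV(dividends) I = 0.51·e^(−0.0325·5/12) + 1.12·e^(−0.0325·7/12) = 1.6021
Fair forward F* = (S − I)·e^(rT) = (42.88 − 1.6021)·e^0.024375 = 41.2779 × 1.024674 = 42.2964
Market HK$40.35 < fair 42.2964: forward underpriced → reverse cash-and-carry (short the stock, invest proceeds at r, pay the dividends, go long the forward).
Profit at T = |F_mkt − F*| = |40.35 − 42.2964| = HK$1.95 per share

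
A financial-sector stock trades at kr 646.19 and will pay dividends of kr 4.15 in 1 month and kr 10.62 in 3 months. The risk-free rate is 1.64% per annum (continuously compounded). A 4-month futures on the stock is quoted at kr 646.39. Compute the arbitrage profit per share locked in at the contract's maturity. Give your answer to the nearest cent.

kr 11.46 per share

PV(dividends) I = 4.15·e^(−0.0164·1/12) + 10.62·e^(−0.0164·3/12) = 14.7209
Fair futures F* = (S − I)·e^(rT) = (646.19 − 14.7209)·e^0.005467 = 631.4691 × 1.005482 = 634.9308
Market kr 646.39 > fair 634.9308: forward overpriced → cash-and-carry (borrow at r, buy the stock and collect the dividends, short the forward).
Profit at T = |F_mkt − F*| = |646.39 − 634.9308| = kr 11.46 per share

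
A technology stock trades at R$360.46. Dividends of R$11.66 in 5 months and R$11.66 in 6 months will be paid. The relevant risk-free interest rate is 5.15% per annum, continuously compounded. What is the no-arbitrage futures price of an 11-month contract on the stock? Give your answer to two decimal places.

R$354.01

PV(dividends) I = 11.66·e^(−0.0515·5/12) + 11.66·e^(−0.0515·6/12)
I = 11.4125 + 11.3636 = 22.7761
F = (S − I)·e^(rT) = (360.46 − 22.7761) · e^(0.0515·11/12)
= 337.6839 · e^0.047208 = 337.6839 × 1.048340 = R$354.01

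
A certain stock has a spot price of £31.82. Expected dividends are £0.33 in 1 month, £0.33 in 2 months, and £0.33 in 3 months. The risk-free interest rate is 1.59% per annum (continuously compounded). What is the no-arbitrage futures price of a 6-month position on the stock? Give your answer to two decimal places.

PV(dividends) I = 0.33·e^(−0.0159·1/12) + 0.33·e^(−0.0159·2/12) + 0.33·e^(−0.0159·3/12)
I = 0.3296 + 0.3291 + 0.3287 = 0.9874
F = (S − I)·e^(rT) = (31.82 − 0.9874) · e^(0.0159·6/12)
= 30.8326 · e^0.007950 = 30.8326 × 1.007982 = £31.08

£31.08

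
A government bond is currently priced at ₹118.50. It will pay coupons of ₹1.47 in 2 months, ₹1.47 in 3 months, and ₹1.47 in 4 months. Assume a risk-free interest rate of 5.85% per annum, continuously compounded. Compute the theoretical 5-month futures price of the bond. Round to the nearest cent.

PV(coupons) I = 1.47·e^(−0.0585·2/12) + 1.47·e^(−0.0585·3/12) + 1.47·e^(−0.0585·4/12)
I = 1.4557 + 1.4487 + 1.4416 = 4.3460
F = (S − I)·e^(rT) = (118.50 − 4.3460) · e^(0.0585·5/12)
= 114.1540 · e^0.024375 = 114.1540 × 1.024674 = ₹116.97

₹116.97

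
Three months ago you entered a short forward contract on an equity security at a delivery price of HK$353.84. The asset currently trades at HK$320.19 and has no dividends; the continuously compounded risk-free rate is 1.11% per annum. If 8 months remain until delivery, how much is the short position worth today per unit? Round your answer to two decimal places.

Current fair forward for the remaining 8 months: F = S·e^(r·T), r = 0.0111
F = 320.19 · e^(0.0111 × 8/12) = 320.19 × 1.007427 = 322.5681
Value of long forward = (F − K)·e^(−rT) = (322.5681 − 353.84) · e^(−0.0111·8/12)
= -31.2719 × 0.992627 = -31.04
Short position value = −(long value) = HK$31.04

HK$31.04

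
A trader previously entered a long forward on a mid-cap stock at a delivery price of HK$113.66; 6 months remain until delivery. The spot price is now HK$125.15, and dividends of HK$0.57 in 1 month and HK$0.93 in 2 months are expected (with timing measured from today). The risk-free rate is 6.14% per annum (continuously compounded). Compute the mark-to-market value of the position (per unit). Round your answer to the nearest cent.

PV(remaining dividends) I = 0.57·e^(−0.0614·1/12) + 0.93·e^(−0.0614·2/12) = 1.4876
Current forward F = (S − I)·e^(rT) = (125.15 − 1.4876)·e^(0.0614·6/12) = 123.6624 × 1.031176 = 127.5177
Value (long) = (F − K)·e^(−rT) = (127.5177 − 113.66) × 0.969766 = 13.4387
Value = HK$13.44

HK$13.44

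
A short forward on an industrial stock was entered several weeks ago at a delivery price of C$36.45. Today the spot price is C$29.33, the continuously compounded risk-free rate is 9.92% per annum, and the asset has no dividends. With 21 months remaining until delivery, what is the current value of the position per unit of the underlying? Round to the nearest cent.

Current fair forward for the remaining 21 months: F = S·e^(r·T), r = 0.0992
F = 29.33 · e^(0.0992 × 21/12) = 29.33 × 1.189580 = 34.8904
Value of long forward = (F − K)·e^(−rT) = (34.8904 − 36.45) · e^(−0.0992·21/12)
= -1.5596 × 0.840633 = -1.31
Short position value = −(long value) = C$1.31

C$1.31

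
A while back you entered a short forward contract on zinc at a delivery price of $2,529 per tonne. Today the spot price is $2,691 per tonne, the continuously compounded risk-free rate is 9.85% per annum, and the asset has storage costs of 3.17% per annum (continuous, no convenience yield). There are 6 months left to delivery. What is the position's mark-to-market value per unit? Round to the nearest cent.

-$326.53 per tonne

Current fair forward for the remaining 6 months: F = S·e^((r + u)·T), (r + u) = 0.0985 + 0.0317 = 0.1302
F = 2691 · e^(0.1302 × 6/12) = 2691 × 1.06726575 = 2872.0121
Value of long forward = (F − K)·e^(−rT) = (2872.0121 − 2529) · e^(−0.0985·6/12)
= 343.0121 × 0.95194311 = 326.53
Short position value = −(long value) = -$326.53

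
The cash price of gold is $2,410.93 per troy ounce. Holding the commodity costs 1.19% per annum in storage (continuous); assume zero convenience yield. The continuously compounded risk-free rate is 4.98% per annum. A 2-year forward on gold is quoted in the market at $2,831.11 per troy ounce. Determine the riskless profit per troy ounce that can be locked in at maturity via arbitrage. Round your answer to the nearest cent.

Fair forward: F* = S·e^(carry·T), with carry = (r + u) = 0.0498 + 0.0119 = 0.0617
F* = 2410.93 · e^(0.0617 × 2) = 2410.93 · e^0.12340000 = 2410.93 × 1.13133687 = $2727.5740
Market $2831.11 > fair $2727.5740: forward overpriced → cash-and-carry (buy spot, short the forward).
At maturity, profit = |F_mkt − F*| = |2831.11 − 2727.5740| = $103.54 per troy ounce

$103.54 per troy ounce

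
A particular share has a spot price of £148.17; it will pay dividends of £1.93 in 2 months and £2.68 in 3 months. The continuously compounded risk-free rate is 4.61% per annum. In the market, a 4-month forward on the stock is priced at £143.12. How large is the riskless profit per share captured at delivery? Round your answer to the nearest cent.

PV(dividends) I = 1.93·e^(−0.0461·2/12) + 2.68·e^(−0.0461·3/12) = 4.5645
Fair forward F* = (S − I)·e^(rT) = (148.17 − 4.5645)·e^0.015367 = 143.6055 × 1.015486 = 145.8294
Market £143.12 < fair 145.8294: forward underpriced → reverse cash-and-carry (short the stock, invest proceeds at r, pay the dividends, go long the forward).
Profit at T = |F_mkt − F*| = |143.12 − 145.8294| = £2.71 per share

£2.71 per share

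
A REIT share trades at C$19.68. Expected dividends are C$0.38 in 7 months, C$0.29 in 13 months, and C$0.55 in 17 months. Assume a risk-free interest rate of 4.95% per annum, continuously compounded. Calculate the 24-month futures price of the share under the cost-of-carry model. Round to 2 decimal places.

C$20.45

PV(dividends) I = 0.38·e^(−0.0495·7/12) + 0.29·e^(−0.0495·13/12) + 0.55·e^(−0.0495·17/12)
I = 0.3692 + 0.2749 + 0.5128 = 1.1569
F = (S − I)·e^(rT) = (19.68 − 1.1569) · e^(0.0495·24/12)
= 18.5231 · e^0.099000 = 18.5231 × 1.104066 = C$20.45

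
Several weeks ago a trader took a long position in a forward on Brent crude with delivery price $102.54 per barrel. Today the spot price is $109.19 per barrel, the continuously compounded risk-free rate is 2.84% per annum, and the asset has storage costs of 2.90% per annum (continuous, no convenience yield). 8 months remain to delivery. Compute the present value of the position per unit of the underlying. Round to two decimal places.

Current fair forward for the remaining 8 months: F = S·e^((r + u)·T), (r + u) = 0.0284 + 0.0290 = 0.0574
F = 109.19 · e^(0.0574 × 8/12) = 109.19 × 1.039008 = 113.4493
Value of long forward = (F − K)·e^(−rT) = (113.4493 − 102.54) · e^(−0.0284·8/12)
= 10.9093 × 0.981245 = 10.70

$10.70 per barrel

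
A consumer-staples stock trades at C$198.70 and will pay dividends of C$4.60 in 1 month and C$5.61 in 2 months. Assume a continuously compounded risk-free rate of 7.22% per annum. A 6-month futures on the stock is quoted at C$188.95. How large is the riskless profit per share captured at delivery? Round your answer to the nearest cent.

C$6.57 per share

PV(dividends) I = 4.60·e^(−0.0722·1/12) + 5.61·e^(−0.0722·2/12) = 10.1153
Fair futures F* = (S − I)·e^(rT) = (198.70 − 10.1153)·e^0.036100 = 188.5847 × 1.036760 = 195.5171
Market C$188.95 < fair 195.5171: forward underpriced → reverse cash-and-carry (short the stock, invest proceeds at r, pay the dividends, go long the forward).
Profit at T = |F_mkt − F*| = |188.95 − 195.5171| = C$6.57 per share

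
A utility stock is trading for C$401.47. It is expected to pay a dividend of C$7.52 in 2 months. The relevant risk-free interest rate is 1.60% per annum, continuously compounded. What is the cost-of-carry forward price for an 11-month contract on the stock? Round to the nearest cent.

PV(dividends) I = 7.52·e^(−0.0160·2/12)
I = 7.5000
F = (S − I)·e^(rT) = (401.47 − 7.5000) · e^(0.0160·11/12)
= 393.9700 · e^0.014667 = 393.9700 × 1.014775 = C$399.79

C$399.79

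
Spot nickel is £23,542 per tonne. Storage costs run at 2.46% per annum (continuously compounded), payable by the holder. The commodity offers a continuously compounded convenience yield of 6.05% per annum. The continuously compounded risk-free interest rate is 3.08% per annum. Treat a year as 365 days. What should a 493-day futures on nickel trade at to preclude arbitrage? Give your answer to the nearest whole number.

Net carry = r + u − y = 0.0308 + 0.0246 − 0.0605 = -0.0051
F = S·e^((r+u−y)T) = 23542 · e^(-0.0051 × 493/365) = 23542 · e^-0.006888
= 23542 × 0.993136 = £23,380 per tonne

£23,380 per tonne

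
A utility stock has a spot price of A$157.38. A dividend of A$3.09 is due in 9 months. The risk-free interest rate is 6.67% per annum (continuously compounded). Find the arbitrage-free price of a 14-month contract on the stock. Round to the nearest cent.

PV(dividends) I = 3.09·e^(−0.0667·9/12)
I = 2.9392
F = (S − I)·e^(rT) = (157.38 − 2.9392) · e^(0.0667·14/12)
= 154.4408 · e^0.077817 = 154.4408 × 1.080925 = A$166.94

A$166.94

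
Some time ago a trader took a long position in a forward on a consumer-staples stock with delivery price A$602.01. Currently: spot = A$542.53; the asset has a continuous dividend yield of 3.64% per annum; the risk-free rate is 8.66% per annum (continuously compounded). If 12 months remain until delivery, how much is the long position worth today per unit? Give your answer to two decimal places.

-A$28.93

Current fair forward for the remaining 12 months: F = S·e^((r − q)·T), (r − q) = 0.0866 − 0.0364 = 0.0502
F = 542.53 · e^(0.0502 × 12/12) = 542.53 × 1.051481 = 570.4600
Value of long forward = (F − K)·e^(−rT) = (570.4600 − 602.01) · e^(−0.0866·12/12)
= -31.5500 × 0.917044 = -28.93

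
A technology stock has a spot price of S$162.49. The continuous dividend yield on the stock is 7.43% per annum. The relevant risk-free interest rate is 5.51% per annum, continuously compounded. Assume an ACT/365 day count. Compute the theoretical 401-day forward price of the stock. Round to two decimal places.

S$159.10

F = S·e^((r − q)T) = 162.49 · e^((0.0551 − 0.0743) × 401/365)
= 162.49 · e^-0.021094 = 162.49 × 0.979127
F = S$159.10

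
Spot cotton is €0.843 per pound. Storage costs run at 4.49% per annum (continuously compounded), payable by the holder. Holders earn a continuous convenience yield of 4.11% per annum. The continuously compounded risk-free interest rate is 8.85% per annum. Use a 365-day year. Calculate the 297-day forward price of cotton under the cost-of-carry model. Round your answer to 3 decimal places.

Net carry = r + u − y = 0.0885 + 0.0449 − 0.0411 = 0.0923
F = S·e^((r+u−y)T) = 0.843 · e^(0.0923 × 297/365) = 0.843 · e^0.075104
= 0.843 × 1.077996 = €0.909 per pound

€0.909 per pound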